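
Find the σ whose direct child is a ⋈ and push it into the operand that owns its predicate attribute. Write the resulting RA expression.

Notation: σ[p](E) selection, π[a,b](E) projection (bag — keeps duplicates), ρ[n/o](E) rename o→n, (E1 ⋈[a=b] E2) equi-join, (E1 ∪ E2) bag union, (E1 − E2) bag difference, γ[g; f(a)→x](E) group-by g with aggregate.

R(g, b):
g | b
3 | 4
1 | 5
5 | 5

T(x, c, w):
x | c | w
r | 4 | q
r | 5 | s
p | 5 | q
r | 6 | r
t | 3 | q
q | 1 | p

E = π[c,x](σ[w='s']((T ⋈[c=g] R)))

σ filters on w, owned by the left side.
E' = π[c,x]((σ[w='s'](T) ⋈[c=g] R))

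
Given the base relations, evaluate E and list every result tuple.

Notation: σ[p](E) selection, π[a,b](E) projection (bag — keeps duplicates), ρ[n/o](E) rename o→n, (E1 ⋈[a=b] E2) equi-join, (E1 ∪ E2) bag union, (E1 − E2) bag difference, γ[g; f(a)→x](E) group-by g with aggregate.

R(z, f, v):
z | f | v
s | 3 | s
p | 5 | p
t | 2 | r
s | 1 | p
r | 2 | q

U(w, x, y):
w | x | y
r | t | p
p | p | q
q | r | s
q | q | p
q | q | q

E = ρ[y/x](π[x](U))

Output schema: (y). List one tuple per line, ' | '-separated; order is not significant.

Row counts bottom-up:
  U → 5
  π[x](U) → 5
  ρ[y/x](π[x](U)) → 5

== RESULT ==
y
p
q
q
r
t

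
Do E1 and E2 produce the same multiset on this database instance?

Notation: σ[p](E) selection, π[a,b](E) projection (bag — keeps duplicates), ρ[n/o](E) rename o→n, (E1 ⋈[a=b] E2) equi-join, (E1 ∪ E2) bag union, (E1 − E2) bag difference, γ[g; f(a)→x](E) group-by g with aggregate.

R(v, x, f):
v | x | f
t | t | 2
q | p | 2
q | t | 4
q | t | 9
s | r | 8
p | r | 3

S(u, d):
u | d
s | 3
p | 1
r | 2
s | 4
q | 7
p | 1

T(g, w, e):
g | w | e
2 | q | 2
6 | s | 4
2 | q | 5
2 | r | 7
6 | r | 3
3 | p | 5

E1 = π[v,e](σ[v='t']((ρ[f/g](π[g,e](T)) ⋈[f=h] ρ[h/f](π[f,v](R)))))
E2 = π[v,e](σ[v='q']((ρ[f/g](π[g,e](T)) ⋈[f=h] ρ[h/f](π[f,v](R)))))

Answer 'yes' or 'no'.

E1 stepwise |·|:
  T → 6
  π[g,e](T) → 6
  ρ[f/g](π[g,e](T)) → 6
  R → 6
  π[f,v](R) → 6
  ρ[h/f](π[f,v](R)) → 6
  (ρ[f/g](π[g,e](T)) ⋈[f=h] ρ[h/f](π[f,v](R))) → 7
  σ[v='t']((ρ[f/g](π[g,e](T)) ⋈[f=h] ρ[h/f](π[f,v](R)))) → 3
  π[v,e](σ[v='t']((ρ[f/g](π[g,e](T)) ⋈[f=h] ρ[h/f](π[f,v](R))))) → 3
E2 stepwise |·|:
  T → 6
  π[g,e](T) → 6
  ρ[f/g](π[g,e](T)) → 6
  R → 6
  π[f,v](R) → 6
  ρ[h/f](π[f,v](R)) → 6
  (ρ[f/g](π[g,e](T)) ⋈[f=h] ρ[h/f](π[f,v](R))) → 7
  σ[v='q']((ρ[f/g](π[g,e](T)) ⋈[f=h] ρ[h/f](π[f,v](R)))) → 3
  π[v,e](σ[v='q']((ρ[f/g](π[g,e](T)) ⋈[f=h] ρ[h/f](π[f,v](R))))) → 3

E1 result:
v | e
t | 2
t | 5
t | 7
E2 result:
v | e
q | 2
q | 5
q | 7
Witness: ('q', 5) appears 0× in E1 but 1× in E2.

no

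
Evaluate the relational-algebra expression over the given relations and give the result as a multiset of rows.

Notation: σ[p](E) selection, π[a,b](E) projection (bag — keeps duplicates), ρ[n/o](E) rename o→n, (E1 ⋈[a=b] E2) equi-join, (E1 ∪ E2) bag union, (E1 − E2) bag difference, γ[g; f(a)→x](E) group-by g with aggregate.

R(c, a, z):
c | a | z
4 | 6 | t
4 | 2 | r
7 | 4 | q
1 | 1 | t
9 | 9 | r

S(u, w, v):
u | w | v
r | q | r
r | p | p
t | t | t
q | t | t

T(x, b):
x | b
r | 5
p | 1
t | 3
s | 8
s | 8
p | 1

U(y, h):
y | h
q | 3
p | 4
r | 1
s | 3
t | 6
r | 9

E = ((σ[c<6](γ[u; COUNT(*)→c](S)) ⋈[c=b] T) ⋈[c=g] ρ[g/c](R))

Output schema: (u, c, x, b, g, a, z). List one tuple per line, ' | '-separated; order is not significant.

Row counts bottom-up:
  S → 4
  γ[u; COUNT(*)→c](S) → 3
  σ[c<6](γ[u; COUNT(*)→c](S)) → 3
  T → 6
  (σ[c<6](γ[u; COUNT(*)→c](S)) ⋈[c=b] T) → 4
  R → 5
  ρ[g/c](R) → 5
  ((σ[c<6](γ[u; COUNT(*)→c](S)) ⋈[c=b] T) ⋈[c=g] ρ[g/c](R)) → 4

== RESULT ==
u | c | x | b | g | a | z
q | 1 | p | 1 | 1 | 1 | t
q | 1 | p | 1 | 1 | 1 | t
t | 1 | p | 1 | 1 | 1 | t
t | 1 | p | 1 | 1 | 1 | t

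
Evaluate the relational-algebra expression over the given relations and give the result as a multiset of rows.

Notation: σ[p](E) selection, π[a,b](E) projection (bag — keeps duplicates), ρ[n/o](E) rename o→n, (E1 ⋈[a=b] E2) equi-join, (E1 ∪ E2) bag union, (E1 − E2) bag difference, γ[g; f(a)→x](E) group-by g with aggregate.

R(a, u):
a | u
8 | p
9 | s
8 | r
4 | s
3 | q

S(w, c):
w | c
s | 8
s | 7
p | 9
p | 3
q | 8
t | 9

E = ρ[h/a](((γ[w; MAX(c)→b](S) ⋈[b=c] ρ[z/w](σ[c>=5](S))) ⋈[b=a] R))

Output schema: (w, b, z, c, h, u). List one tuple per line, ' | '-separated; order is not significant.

Per-node cardinality:
  S → 6
  γ[w; MAX(c)→b](S) → 4
  S → 6
  σ[c>=5](S) → 5
  ρ[z/w](σ[c>=5](S)) → 5
  (γ[w; MAX(c)→b](S) ⋈[b=c] ρ[z/w](σ[c>=5](S))) → 8
  R → 5
  ((γ[w; MAX(c)→b](S) ⋈[b=c] ρ[z/w](σ[c>=5](S))) ⋈[b=a] R) → 12
  ρ[h/a](((γ[w; MAX(c)→b](S) ⋈[b=c] ρ[z/w](σ[c>=5](S))) ⋈[b=a] R)) → 12

== RESULT ==
w | b | z | c | h | u
p | 9 | p | 9 | 9 | s
p | 9 | t | 9 | 9 | s
q | 8 | q | 8 | 8 | p
q | 8 | q | 8 | 8 | r
q | 8 | s | 8 | 8 | p
q | 8 | s | 8 | 8 | r
s | 8 | q | 8 | 8 | p
s | 8 | q | 8 | 8 | r
s | 8 | s | 8 | 8 | p
s | 8 | s | 8 | 8 | r
t | 9 | p | 9 | 9 | s
t | 9 | t | 9 | 9 | s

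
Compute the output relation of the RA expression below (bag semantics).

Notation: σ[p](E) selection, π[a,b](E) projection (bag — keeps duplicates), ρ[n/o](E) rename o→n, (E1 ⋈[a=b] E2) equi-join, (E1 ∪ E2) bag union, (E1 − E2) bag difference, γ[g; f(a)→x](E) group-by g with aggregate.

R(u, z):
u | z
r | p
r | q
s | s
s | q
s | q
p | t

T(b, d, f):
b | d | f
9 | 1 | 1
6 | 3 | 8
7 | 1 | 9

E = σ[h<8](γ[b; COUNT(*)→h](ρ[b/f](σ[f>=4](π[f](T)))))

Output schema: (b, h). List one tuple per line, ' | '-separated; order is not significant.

Per-node cardinality:
  T → 3
  π[f](T) → 3
  σ[f>=4](π[f](T)) → 2
  ρ[b/f](σ[f>=4](π[f](T))) → 2
  γ[b; COUNT(*)→h](ρ[b/f](σ[f>=4](π[f](T)))) → 2
  σ[h<8](γ[b; COUNT(*)→h](ρ[b/f](σ[f>=4](π[f](T))))) → 2

== RESULT ==
b | h
8 | 1
9 | 1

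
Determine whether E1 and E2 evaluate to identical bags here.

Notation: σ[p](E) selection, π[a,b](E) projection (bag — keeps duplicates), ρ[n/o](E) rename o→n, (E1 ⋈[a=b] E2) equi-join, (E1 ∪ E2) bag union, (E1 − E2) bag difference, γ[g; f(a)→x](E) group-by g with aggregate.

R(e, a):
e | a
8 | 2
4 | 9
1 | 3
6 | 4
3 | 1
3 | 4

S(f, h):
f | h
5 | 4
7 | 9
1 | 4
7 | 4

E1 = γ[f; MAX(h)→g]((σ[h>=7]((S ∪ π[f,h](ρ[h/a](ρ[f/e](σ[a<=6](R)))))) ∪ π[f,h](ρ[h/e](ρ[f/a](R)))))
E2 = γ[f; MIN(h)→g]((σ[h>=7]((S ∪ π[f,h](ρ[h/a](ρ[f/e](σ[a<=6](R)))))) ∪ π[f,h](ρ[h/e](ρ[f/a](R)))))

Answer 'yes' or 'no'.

E1 subexpression sizes:
  S → 4
  R → 6
  σ[a<=6](R) → 5
  ρ[f/e](σ[a<=6](R)) → 5
  ρ[h/a](ρ[f/e](σ[a<=6](R))) → 5
  π[f,h](ρ[h/a](ρ[f/e](σ[a<=6](R)))) → 5
  (S ∪ π[f,h](ρ[h/a](ρ[f/e](σ[a<=6](R))))) → 9
  σ[h>=7]((S ∪ π[f,h](ρ[h/a](ρ[f/e](σ[a<=6](R)))))) → 1
  R → 6
  ρ[f/a](R) → 6
  ρ[h/e](ρ[f/a](R)) → 6
  π[f,h](ρ[h/e](ρ[f/a](R))) → 6
  (σ[h>=7]((S ∪ π[f,h](ρ[h/a](ρ[f/e](σ[a<=6](R)))))) ∪ π[f,h](ρ[h/e](ρ[f/a](R)))) → 7
  γ[f; MAX(h)→g]((σ[h>=7]((S ∪ π[f,h](ρ[h/a](ρ[f/e](σ[a<=6](R)))))) ∪ π[f,h](ρ[h/e](ρ[f/a](R))))) → 6
E2 subexpression sizes:
  S → 4
  R → 6
  σ[a<=6](R) → 5
  ρ[f/e](σ[a<=6](R)) → 5
  ρ[h/a](ρ[f/e](σ[a<=6](R))) → 5
  π[f,h](ρ[h/a](ρ[f/e](σ[a<=6](R)))) → 5
  (S ∪ π[f,h](ρ[h/a](ρ[f/e](σ[a<=6](R))))) → 9
  σ[h>=7]((S ∪ π[f,h](ρ[h/a](ρ[f/e](σ[a<=6](R)))))) → 1
  R → 6
  ρ[f/a](R) → 6
  ρ[h/e](ρ[f/a](R)) → 6
  π[f,h](ρ[h/e](ρ[f/a](R))) → 6
  (σ[h>=7]((S ∪ π[f,h](ρ[h/a](ρ[f/e](σ[a<=6](R)))))) ∪ π[f,h](ρ[h/e](ρ[f/a](R)))) → 7
  γ[f; MIN(h)→g]((σ[h>=7]((S ∪ π[f,h](ρ[h/a](ρ[f/e](σ[a<=6](R)))))) ∪ π[f,h](ρ[h/e](ρ[f/a](R))))) → 6

E1 result:
f | g
1 | 3
2 | 8
3 | 1
4 | 6
7 | 9
9 | 4
E2 result:
f | g
1 | 3
2 | 8
3 | 1
4 | 3
7 | 9
9 | 4
Witness: (4, 3) appears 0× in E1 but 1× in E2.

no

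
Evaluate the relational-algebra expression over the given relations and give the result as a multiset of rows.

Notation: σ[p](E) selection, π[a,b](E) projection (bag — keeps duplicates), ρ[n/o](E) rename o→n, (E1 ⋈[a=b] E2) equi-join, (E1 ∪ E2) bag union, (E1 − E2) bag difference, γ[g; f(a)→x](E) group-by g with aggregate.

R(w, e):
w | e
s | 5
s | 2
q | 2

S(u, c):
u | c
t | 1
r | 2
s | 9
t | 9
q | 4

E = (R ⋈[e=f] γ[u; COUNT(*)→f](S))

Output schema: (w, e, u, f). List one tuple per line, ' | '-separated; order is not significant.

Row counts bottom-up:
  R → 3
  S → 5
  γ[u; COUNT(*)→f](S) → 4
  (R ⋈[e=f] γ[u; COUNT(*)→f](S)) → 2

== RESULT ==
w | e | u | f
q | 2 | t | 2
s | 2 | t | 2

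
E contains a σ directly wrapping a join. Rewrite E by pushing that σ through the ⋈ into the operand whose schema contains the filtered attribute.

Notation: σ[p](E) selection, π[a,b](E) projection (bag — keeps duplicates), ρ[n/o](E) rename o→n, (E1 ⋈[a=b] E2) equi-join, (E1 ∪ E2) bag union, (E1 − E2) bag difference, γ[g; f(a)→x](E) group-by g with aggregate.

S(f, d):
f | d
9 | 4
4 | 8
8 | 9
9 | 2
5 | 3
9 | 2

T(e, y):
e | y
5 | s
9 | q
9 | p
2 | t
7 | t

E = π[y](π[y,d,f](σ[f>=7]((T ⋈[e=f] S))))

σ filters on f, owned by the right side.
E' = π[y](π[y,d,f]((T ⋈[e=f] σ[f>=7](S))))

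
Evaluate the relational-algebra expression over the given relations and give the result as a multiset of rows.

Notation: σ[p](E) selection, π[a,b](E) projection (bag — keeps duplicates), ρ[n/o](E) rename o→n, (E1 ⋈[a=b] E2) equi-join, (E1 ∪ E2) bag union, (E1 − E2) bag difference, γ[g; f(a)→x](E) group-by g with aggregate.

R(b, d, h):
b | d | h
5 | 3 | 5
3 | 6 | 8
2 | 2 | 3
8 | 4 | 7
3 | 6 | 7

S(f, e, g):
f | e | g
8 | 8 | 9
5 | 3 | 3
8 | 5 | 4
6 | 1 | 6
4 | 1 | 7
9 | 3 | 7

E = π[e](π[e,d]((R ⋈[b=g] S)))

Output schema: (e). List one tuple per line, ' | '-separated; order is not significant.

Stepwise |·|:
  R → 5
  S → 6
  (R ⋈[b=g] S) → 2
  π[e,d]((R ⋈[b=g] S)) → 2
  π[e](π[e,d]((R ⋈[b=g] S))) → 2

== RESULT ==
e
3
3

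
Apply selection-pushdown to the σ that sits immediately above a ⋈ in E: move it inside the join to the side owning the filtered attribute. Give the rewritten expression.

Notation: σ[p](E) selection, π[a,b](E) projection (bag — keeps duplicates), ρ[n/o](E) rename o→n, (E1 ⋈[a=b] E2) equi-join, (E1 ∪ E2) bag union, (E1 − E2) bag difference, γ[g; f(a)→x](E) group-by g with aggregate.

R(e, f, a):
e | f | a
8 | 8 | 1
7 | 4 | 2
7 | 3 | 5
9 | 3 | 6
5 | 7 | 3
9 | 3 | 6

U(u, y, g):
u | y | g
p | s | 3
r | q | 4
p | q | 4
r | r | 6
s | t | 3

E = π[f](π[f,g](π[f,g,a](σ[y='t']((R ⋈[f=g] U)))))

σ filters on y, owned by the right side.
E' = π[f](π[f,g](π[f,g,a]((R ⋈[f=g] σ[y='t'](U)))))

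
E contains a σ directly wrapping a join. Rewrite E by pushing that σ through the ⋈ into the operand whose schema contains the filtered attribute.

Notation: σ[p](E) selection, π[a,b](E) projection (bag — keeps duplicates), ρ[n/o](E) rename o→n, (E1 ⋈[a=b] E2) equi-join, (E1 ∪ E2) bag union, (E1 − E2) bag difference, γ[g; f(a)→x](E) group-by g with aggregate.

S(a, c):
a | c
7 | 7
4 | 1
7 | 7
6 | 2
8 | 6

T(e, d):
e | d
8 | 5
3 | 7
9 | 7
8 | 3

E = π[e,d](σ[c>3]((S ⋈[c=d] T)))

σ filters on c, owned by the left side.
E' = π[e,d]((σ[c>3](S) ⋈[c=d] T))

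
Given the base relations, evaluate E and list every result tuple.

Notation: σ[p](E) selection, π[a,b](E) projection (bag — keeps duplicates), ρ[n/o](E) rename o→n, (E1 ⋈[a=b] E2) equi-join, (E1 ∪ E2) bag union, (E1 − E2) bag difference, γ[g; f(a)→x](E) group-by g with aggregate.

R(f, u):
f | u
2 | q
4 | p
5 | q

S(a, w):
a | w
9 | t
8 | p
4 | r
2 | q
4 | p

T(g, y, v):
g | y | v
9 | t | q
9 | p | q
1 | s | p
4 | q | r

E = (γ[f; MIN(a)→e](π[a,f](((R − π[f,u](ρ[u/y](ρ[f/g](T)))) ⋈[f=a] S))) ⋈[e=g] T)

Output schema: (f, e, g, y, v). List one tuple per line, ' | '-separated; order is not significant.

Subexpression sizes:
  R → 3
  T → 4
  ρ[f/g](T) → 4
  ρ[u/y](ρ[f/g](T)) → 4
  π[f,u](ρ[u/y](ρ[f/g](T))) → 4
  (R − π[f,u](ρ[u/y](ρ[f/g](T)))) → 3
  S → 5
  ((R − π[f,u](ρ[u/y](ρ[f/g](T)))) ⋈[f=a] S) → 3
  π[a,f](((R − π[f,u](ρ[u/y](ρ[f/g](T)))) ⋈[f=a] S)) → 3
  γ[f; MIN(a)→e](π[a,f](((R − π[f,u](ρ[u/y](ρ[f/g](T)))) ⋈[f=a] S))) → 2
  T → 4
  (γ[f; MIN(a)→e](π[a,f](((R − π[f,u](ρ[u/y](ρ[f/g](T)))) ⋈[f=a] S))) ⋈[e=g] T) → 1

== RESULT ==
f | e | g | y | v
4 | 4 | 4 | q | r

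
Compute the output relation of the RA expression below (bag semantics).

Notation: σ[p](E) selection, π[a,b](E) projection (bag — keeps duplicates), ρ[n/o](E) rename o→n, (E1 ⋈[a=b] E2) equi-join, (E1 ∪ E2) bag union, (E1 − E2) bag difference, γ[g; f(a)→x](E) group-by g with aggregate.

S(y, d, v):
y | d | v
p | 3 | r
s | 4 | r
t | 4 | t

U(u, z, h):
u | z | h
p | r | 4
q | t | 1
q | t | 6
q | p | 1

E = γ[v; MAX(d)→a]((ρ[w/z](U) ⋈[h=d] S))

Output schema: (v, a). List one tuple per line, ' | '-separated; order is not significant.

Subexpression sizes:
  U → 4
  ρ[w/z](U) → 4
  S → 3
  (ρ[w/z](U) ⋈[h=d] S) → 2
  γ[v; MAX(d)→a]((ρ[w/z](U) ⋈[h=d] S)) → 2

== RESULT ==
v | a
r | 4
t | 4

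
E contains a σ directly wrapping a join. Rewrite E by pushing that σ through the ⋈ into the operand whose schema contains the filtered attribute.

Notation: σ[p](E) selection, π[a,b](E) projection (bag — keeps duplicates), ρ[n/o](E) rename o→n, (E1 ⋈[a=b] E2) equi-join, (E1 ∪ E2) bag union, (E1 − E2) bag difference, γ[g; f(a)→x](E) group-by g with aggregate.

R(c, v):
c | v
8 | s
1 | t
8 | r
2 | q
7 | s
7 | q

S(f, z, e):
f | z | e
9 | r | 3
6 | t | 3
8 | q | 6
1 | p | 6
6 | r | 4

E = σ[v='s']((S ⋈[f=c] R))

σ filters on v, owned by the right side.
E' = (S ⋈[f=c] σ[v='s'](R))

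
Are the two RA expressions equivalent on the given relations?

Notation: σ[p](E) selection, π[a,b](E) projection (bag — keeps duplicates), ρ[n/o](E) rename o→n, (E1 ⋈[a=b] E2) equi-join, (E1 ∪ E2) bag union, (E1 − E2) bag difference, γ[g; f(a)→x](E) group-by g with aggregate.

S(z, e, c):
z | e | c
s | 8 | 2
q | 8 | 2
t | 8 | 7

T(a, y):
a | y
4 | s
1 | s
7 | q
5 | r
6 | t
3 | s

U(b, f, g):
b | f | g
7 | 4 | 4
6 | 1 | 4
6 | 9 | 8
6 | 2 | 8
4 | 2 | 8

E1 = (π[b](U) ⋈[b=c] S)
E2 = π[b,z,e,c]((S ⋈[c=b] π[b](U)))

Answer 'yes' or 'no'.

E1 row counts bottom-up:
  U → 5
  π[b](U) → 5
  S → 3
  (π[b](U) ⋈[b=c] S) → 1
E2 row counts bottom-up:
  S → 3
  U → 5
  π[b](U) → 5
  (S ⋈[c=b] π[b](U)) → 1
  π[b,z,e,c]((S ⋈[c=b] π[b](U))) → 1

E1 and E2 produce the same multiset:
b | z | e | c
7 | t | 8 | 7

yes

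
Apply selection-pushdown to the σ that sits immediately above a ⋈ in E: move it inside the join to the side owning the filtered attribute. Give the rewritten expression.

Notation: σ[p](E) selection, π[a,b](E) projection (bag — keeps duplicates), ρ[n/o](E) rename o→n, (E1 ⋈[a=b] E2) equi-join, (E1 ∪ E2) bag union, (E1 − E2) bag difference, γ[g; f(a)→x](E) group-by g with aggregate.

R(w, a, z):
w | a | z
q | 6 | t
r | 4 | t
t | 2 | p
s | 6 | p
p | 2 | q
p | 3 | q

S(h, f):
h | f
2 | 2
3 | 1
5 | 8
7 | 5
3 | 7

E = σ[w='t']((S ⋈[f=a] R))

σ filters on w, owned by the right side.
E' = (S ⋈[f=a] σ[w='t'](R))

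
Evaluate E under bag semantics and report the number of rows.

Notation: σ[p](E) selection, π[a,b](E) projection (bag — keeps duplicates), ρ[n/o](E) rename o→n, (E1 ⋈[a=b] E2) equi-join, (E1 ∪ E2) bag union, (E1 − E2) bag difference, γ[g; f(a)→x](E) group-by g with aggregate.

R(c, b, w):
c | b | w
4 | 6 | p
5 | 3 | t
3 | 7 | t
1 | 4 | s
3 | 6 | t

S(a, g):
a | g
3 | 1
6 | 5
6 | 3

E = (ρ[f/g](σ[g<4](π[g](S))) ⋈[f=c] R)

Stepwise |·|:
  S → 3
  π[g](S) → 3
  σ[g<4](π[g](S)) → 2
  ρ[f/g](σ[g<4](π[g](S))) → 2
  R → 5
  (ρ[f/g](σ[g<4](π[g](S))) ⋈[f=c] R) → 3

|E| = 3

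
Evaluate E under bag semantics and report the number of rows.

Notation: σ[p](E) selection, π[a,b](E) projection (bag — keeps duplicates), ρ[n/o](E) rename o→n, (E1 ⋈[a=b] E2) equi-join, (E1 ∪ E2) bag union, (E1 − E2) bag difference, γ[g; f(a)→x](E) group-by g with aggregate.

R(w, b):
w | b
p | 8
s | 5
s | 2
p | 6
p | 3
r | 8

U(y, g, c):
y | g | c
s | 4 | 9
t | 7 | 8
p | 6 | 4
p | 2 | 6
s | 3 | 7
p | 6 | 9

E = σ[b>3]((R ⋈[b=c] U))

Per-node cardinality:
  R → 6
  U → 6
  (R ⋈[b=c] U) → 3
  σ[b>3]((R ⋈[b=c] U)) → 3

|E| = 3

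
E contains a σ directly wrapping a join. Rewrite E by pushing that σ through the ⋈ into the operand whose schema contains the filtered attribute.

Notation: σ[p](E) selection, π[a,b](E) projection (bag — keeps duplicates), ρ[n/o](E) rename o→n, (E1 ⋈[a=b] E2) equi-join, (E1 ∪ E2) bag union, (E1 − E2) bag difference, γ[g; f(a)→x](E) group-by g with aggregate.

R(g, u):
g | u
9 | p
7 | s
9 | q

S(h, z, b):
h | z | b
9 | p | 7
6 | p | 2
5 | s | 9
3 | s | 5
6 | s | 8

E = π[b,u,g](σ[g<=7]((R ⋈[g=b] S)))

σ filters on g, owned by the left side.
E' = π[b,u,g]((σ[g<=7](R) ⋈[g=b] S))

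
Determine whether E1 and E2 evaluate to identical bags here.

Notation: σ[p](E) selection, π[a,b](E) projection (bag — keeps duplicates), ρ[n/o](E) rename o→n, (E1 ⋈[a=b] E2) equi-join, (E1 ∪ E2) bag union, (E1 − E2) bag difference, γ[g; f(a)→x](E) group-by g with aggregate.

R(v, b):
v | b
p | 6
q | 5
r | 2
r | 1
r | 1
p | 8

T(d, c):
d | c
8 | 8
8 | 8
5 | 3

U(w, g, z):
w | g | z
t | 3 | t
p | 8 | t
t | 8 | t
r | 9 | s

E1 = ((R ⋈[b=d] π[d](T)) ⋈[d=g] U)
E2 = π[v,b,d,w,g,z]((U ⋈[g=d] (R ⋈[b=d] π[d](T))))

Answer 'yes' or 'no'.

E1 subexpression sizes:
  R → 6
  T → 3
  π[d](T) → 3
  (R ⋈[b=d] π[d](T)) → 3
  U → 4
  ((R ⋈[b=d] π[d](T)) ⋈[d=g] U) → 4
E2 subexpression sizes:
  U → 4
  R → 6
  T → 3
  π[d](T) → 3
  (R ⋈[b=d] π[d](T)) → 3
  (U ⋈[g=d] (R ⋈[b=d] π[d](T))) → 4
  π[v,b,d,w,g,z]((U ⋈[g=d] (R ⋈[b=d] π[d](T)))) → 4

E1 and E2 produce the same multiset:
v | b | d | w | g | z
p | 8 | 8 | p | 8 | t
p | 8 | 8 | p | 8 | t
p | 8 | 8 | t | 8 | t
p | 8 | 8 | t | 8 | t

yes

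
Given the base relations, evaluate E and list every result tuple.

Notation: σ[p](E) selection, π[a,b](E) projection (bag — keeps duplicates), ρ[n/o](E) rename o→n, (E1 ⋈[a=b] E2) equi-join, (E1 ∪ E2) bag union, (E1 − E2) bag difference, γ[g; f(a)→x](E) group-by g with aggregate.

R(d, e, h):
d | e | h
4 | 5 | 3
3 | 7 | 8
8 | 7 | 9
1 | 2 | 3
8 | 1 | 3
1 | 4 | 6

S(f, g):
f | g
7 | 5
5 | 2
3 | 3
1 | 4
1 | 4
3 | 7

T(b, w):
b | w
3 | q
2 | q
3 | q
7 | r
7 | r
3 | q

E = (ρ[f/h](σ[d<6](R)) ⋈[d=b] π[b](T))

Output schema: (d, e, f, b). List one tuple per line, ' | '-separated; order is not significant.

Per-node cardinality:
  R → 6
  σ[d<6](R) → 4
  ρ[f/h](σ[d<6](R)) → 4
  T → 6
  π[b](T) → 6
  (ρ[f/h](σ[d<6](R)) ⋈[d=b] π[b](T)) → 3

== RESULT ==
d | e | f | b
3 | 7 | 8 | 3
3 | 7 | 8 | 3
3 | 7 | 8 | 3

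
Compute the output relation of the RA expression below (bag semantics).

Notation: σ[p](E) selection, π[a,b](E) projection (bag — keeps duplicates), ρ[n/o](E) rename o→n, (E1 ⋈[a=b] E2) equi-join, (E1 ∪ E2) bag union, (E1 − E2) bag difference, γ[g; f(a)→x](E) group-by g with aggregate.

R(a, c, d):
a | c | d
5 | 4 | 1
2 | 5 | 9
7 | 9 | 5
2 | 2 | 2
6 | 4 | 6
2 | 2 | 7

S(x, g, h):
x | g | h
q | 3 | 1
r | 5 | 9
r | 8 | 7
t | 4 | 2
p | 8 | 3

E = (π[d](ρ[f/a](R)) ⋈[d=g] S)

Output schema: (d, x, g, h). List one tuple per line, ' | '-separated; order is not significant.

Subexpression sizes:
  R → 6
  ρ[f/a](R) → 6
  π[d](ρ[f/a](R)) → 6
  S → 5
  (π[d](ρ[f/a](R)) ⋈[d=g] S) → 1

== RESULT ==
d | x | g | h
5 | r | 5 | 9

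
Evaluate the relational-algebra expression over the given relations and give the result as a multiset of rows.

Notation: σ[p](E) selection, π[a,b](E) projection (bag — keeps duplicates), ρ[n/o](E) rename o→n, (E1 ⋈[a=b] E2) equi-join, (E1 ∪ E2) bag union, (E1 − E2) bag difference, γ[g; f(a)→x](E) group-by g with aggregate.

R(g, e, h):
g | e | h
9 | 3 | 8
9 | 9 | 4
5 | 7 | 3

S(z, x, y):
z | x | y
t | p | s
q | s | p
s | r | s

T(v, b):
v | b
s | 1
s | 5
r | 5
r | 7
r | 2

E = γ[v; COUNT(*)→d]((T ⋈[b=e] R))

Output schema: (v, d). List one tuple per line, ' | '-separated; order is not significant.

Subexpression sizes:
  T → 5
  R → 3
  (T ⋈[b=e] R) → 1
  γ[v; COUNT(*)→d]((T ⋈[b=e] R)) → 1

== RESULT ==
v | d
r | 1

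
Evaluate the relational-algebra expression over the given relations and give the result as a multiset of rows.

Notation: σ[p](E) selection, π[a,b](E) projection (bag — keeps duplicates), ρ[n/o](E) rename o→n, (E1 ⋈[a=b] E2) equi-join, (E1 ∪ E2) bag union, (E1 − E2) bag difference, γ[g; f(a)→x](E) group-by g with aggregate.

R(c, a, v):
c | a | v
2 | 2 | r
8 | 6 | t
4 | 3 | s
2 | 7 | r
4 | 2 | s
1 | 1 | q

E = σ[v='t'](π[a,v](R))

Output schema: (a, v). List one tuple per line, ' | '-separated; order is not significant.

Stepwise |·|:
  R → 6
  π[a,v](R) → 6
  σ[v='t'](π[a,v](R)) → 1

== RESULT ==
a | v
6 | t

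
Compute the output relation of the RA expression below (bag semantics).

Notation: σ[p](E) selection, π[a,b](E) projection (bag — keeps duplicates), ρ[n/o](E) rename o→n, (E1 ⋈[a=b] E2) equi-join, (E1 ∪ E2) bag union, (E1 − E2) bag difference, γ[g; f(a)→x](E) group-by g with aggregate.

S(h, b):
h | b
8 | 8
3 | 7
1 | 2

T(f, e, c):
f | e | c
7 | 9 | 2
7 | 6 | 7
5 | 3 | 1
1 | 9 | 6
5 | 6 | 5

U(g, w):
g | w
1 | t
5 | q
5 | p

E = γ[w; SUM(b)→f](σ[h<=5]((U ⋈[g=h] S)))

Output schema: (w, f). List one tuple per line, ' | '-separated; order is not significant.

Row counts bottom-up:
  U → 3
  S → 3
  (U ⋈[g=h] S) → 1
  σ[h<=5]((U ⋈[g=h] S)) → 1
  γ[w; SUM(b)→f](σ[h<=5]((U ⋈[g=h] S))) → 1

== RESULT ==
w | f
t | 2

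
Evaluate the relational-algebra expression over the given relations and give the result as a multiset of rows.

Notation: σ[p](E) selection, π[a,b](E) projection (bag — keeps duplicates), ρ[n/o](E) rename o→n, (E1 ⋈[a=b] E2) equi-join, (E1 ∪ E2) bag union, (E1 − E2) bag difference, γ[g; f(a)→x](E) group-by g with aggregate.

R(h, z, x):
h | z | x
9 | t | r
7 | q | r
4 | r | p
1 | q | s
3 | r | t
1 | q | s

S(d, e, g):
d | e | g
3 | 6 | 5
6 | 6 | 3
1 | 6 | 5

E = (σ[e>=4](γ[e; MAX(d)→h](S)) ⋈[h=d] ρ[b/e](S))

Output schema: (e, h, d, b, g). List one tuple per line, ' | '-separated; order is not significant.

Stepwise |·|:
  S → 3
  γ[e; MAX(d)→h](S) → 1
  σ[e>=4](γ[e; MAX(d)→h](S)) → 1
  S → 3
  ρ[b/e](S) → 3
  (σ[e>=4](γ[e; MAX(d)→h](S)) ⋈[h=d] ρ[b/e](S)) → 1

== RESULT ==
e | h | d | b | g
6 | 6 | 6 | 6 | 3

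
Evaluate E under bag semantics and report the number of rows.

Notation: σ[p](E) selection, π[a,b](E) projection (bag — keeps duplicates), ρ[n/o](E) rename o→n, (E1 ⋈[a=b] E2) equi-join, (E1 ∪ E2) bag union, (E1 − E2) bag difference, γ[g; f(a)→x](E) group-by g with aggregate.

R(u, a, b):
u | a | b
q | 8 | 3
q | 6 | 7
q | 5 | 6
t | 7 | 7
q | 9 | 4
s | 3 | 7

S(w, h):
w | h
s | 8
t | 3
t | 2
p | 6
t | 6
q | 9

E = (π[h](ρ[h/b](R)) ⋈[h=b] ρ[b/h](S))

Subexpression sizes:
  R → 6
  ρ[h/b](R) → 6
  π[h](ρ[h/b](R)) → 6
  S → 6
  ρ[b/h](S) → 6
  (π[h](ρ[h/b](R)) ⋈[h=b] ρ[b/h](S)) → 3

|E| = 3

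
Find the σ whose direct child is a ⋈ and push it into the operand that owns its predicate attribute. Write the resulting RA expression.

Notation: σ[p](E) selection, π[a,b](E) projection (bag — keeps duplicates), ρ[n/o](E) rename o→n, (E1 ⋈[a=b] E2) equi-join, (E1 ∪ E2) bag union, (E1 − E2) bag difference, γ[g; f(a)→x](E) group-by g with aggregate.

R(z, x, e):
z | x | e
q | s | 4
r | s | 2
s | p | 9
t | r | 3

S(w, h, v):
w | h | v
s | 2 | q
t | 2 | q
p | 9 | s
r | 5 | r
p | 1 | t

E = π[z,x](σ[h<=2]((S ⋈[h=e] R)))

σ filters on h, owned by the left side.
E' = π[z,x]((σ[h<=2](S) ⋈[h=e] R))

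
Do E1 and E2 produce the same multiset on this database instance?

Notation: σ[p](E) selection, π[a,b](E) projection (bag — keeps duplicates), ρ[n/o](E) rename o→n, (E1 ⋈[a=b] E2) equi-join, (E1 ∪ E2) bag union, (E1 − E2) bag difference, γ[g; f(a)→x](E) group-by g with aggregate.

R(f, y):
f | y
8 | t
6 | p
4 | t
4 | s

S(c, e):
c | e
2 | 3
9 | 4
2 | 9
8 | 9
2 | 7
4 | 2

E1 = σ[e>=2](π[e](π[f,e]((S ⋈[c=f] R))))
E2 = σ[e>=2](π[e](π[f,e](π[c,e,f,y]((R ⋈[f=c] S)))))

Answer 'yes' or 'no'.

E1 row counts bottom-up:
  S → 6
  R → 4
  (S ⋈[c=f] R) → 3
  π[f,e]((S ⋈[c=f] R)) → 3
  π[e](π[f,e]((S ⋈[c=f] R))) → 3
  σ[e>=2](π[e](π[f,e]((S ⋈[c=f] R)))) → 3
E2 row counts bottom-up:
  R → 4
  S → 6
  (R ⋈[f=c] S) → 3
  π[c,e,f,y]((R ⋈[f=c] S)) → 3
  π[f,e](π[c,e,f,y]((R ⋈[f=c] S))) → 3
  π[e](π[f,e](π[c,e,f,y]((R ⋈[f=c] S)))) → 3
  σ[e>=2](π[e](π[f,e](π[c,e,f,y]((R ⋈[f=c] S))))) → 3

E1 and E2 produce the same multiset:
e
2
2
9

yes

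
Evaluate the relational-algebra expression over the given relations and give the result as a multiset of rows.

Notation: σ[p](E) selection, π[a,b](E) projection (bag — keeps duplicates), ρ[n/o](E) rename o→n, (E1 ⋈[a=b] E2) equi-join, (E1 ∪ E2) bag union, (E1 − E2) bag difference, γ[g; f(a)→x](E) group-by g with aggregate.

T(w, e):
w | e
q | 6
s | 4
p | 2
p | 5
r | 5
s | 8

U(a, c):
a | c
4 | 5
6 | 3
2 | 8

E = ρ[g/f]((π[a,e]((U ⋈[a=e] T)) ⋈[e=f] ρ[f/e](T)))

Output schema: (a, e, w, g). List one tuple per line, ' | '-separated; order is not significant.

Row counts bottom-up:
  U → 3
  T → 6
  (U ⋈[a=e] T) → 3
  π[a,e]((U ⋈[a=e] T)) → 3
  T → 6
  ρ[f/e](T) → 6
  (π[a,e]((U ⋈[a=e] T)) ⋈[e=f] ρ[f/e](T)) → 3
  ρ[g/f]((π[a,e]((U ⋈[a=e] T)) ⋈[e=f] ρ[f/e](T))) → 3

== RESULT ==
a | e | w | g
2 | 2 | p | 2
4 | 4 | s | 4
6 | 6 | q | 6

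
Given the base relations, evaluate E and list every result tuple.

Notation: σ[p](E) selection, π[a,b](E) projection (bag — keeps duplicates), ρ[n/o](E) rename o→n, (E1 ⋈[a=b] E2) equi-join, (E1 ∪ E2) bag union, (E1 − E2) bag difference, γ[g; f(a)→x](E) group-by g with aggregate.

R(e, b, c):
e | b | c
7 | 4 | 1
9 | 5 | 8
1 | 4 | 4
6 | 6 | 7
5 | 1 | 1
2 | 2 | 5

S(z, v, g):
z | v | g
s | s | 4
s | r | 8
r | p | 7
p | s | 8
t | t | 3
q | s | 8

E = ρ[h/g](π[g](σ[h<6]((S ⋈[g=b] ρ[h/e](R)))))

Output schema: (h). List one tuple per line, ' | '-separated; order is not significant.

Row counts bottom-up:
  S → 6
  R → 6
  ρ[h/e](R) → 6
  (S ⋈[g=b] ρ[h/e](R)) → 2
  σ[h<6]((S ⋈[g=b] ρ[h/e](R))) → 1
  π[g](σ[h<6]((S ⋈[g=b] ρ[h/e](R)))) → 1
  ρ[h/g](π[g](σ[h<6]((S ⋈[g=b] ρ[h/e](R))))) → 1

== RESULT ==
h
4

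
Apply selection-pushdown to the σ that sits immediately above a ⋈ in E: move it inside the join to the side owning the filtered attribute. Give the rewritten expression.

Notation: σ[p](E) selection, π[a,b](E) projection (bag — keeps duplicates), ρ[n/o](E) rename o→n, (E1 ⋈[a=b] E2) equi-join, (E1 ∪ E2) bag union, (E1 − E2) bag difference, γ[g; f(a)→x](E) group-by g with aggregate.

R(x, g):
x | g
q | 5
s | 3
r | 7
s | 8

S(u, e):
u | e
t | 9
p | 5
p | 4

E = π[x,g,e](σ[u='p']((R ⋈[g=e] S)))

σ filters on u, owned by the right side.
E' = π[x,g,e]((R ⋈[g=e] σ[u='p'](S)))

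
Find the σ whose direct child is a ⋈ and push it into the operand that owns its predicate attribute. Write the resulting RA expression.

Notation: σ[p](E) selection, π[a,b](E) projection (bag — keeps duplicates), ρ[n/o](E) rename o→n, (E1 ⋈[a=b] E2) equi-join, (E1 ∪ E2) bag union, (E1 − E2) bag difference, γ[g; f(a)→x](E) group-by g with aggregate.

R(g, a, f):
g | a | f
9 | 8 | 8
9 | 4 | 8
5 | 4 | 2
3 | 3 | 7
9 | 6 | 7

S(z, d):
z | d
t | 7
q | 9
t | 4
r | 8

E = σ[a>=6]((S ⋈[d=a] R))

σ filters on a, owned by the right side.
E' = (S ⋈[d=a] σ[a>=6](R))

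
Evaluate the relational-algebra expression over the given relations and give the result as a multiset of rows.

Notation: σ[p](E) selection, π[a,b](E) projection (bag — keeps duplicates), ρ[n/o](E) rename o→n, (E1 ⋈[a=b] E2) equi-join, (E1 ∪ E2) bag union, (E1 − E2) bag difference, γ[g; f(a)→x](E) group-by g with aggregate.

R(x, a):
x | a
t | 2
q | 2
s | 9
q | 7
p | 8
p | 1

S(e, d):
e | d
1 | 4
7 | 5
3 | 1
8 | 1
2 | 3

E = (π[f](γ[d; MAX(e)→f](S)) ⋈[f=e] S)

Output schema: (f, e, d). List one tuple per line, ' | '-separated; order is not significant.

Stepwise |·|:
  S → 5
  γ[d; MAX(e)→f](S) → 4
  π[f](γ[d; MAX(e)→f](S)) → 4
  S → 5
  (π[f](γ[d; MAX(e)→f](S)) ⋈[f=e] S) → 4

== RESULT ==
f | e | d
1 | 1 | 4
2 | 2 | 3
7 | 7 | 5
8 | 8 | 1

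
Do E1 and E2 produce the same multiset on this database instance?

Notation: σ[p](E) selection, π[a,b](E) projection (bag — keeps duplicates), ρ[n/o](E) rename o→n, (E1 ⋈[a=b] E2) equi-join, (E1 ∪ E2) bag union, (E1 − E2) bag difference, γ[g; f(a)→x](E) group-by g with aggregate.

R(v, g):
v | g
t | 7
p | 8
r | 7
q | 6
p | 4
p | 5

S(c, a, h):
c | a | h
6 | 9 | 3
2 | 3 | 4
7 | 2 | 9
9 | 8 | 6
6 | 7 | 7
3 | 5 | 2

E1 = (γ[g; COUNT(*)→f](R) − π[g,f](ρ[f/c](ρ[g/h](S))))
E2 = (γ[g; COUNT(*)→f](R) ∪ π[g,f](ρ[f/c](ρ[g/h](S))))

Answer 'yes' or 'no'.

E1 per-node cardinality:
  R → 6
  γ[g; COUNT(*)→f](R) → 5
  S → 6
  ρ[g/h](S) → 6
  ρ[f/c](ρ[g/h](S)) → 6
  π[g,f](ρ[f/c](ρ[g/h](S))) → 6
  (γ[g; COUNT(*)→f](R) − π[g,f](ρ[f/c](ρ[g/h](S)))) → 5
E2 per-node cardinality:
  R → 6
  γ[g; COUNT(*)→f](R) → 5
  S → 6
  ρ[g/h](S) → 6
  ρ[f/c](ρ[g/h](S)) → 6
  π[g,f](ρ[f/c](ρ[g/h](S))) → 6
  (γ[g; COUNT(*)→f](R) ∪ π[g,f](ρ[f/c](ρ[g/h](S)))) → 11

E1 result:
g | f
4 | 1
5 | 1
6 | 1
7 | 2
8 | 1
E2 result:
g | f
2 | 3
3 | 6
4 | 1
4 | 2
5 | 1
6 | 1
6 | 9
7 | 2
7 | 6
8 | 1
9 | 7
Witness: (7, 6) appears 0× in E1 but 1× in E2.

no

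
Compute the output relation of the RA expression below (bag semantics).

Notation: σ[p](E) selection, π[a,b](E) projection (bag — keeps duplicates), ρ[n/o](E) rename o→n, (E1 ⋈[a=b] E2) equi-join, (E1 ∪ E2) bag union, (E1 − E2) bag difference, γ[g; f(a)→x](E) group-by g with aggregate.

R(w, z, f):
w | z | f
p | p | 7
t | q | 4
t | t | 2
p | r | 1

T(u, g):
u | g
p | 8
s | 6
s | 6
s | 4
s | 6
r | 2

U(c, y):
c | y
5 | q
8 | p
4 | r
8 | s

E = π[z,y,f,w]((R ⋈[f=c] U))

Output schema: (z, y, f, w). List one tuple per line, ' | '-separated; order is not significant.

Stepwise |·|:
  R → 4
  U → 4
  (R ⋈[f=c] U) → 1
  π[z,y,f,w]((R ⋈[f=c] U)) → 1

== RESULT ==
z | y | f | w
q | r | 4 | t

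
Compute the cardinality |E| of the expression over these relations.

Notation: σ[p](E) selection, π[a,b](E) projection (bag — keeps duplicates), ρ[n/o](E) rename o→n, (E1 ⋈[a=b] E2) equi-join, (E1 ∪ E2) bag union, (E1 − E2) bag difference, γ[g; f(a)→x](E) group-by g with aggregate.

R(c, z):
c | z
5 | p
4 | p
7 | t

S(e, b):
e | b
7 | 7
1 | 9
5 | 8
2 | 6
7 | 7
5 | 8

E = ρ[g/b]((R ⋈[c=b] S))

Subexpression sizes:
  R → 3
  S → 6
  (R ⋈[c=b] S) → 2
  ρ[g/b]((R ⋈[c=b] S)) → 2

|E| = 2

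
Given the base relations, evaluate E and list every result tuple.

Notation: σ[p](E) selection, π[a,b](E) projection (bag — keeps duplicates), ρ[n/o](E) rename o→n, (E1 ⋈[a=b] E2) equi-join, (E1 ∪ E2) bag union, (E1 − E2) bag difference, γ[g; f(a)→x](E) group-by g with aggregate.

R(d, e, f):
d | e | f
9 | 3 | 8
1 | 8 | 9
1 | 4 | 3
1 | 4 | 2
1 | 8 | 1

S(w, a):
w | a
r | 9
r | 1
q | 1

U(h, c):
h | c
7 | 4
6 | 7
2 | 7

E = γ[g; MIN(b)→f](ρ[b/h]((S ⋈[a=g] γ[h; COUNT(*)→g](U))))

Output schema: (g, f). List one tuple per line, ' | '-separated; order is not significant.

Per-node cardinality:
  S → 3
  U → 3
  γ[h; COUNT(*)→g](U) → 3
  (S ⋈[a=g] γ[h; COUNT(*)→g](U)) → 6
  ρ[b/h]((S ⋈[a=g] γ[h; COUNT(*)→g](U))) → 6
  γ[g; MIN(b)→f](ρ[b/h]((S ⋈[a=g] γ[h; COUNT(*)→g](U)))) → 1

== RESULT ==
g | f
1 | 2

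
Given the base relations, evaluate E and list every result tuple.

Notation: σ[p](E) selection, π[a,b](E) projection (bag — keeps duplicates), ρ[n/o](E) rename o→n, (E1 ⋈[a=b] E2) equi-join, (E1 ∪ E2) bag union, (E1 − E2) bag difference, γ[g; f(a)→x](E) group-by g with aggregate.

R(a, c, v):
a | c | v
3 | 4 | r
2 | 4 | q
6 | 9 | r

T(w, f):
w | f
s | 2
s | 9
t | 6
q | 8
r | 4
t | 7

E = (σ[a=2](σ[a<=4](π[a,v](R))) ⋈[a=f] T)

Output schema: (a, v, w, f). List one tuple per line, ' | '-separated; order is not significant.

Stepwise |·|:
  R → 3
  π[a,v](R) → 3
  σ[a<=4](π[a,v](R)) → 2
  σ[a=2](σ[a<=4](π[a,v](R))) → 1
  T → 6
  (σ[a=2](σ[a<=4](π[a,v](R))) ⋈[a=f] T) → 1

== RESULT ==
a | v | w | f
2 | q | s | 2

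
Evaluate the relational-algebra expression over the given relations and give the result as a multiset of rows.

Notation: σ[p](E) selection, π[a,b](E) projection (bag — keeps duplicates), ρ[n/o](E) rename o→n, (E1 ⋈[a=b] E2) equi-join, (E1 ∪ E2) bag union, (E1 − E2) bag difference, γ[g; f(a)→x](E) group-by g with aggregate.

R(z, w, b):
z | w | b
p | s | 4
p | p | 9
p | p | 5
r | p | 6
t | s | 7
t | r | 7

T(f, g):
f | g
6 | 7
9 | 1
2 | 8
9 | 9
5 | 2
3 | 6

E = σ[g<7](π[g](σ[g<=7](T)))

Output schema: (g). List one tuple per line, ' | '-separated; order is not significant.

Per-node cardinality:
  T → 6
  σ[g<=7](T) → 4
  π[g](σ[g<=7](T)) → 4
  σ[g<7](π[g](σ[g<=7](T))) → 3

== RESULT ==
g
1
2
6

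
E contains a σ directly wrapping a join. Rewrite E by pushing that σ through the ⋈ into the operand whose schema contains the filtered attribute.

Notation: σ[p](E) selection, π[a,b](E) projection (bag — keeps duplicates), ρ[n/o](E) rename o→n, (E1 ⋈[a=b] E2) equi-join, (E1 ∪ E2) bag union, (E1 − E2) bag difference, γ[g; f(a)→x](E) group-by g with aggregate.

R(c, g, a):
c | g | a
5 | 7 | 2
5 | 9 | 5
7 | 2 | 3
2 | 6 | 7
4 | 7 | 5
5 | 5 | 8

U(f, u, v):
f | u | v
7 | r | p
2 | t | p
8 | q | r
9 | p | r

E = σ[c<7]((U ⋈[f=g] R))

σ filters on c, owned by the right side.
E' = (U ⋈[f=g] σ[c<7](R))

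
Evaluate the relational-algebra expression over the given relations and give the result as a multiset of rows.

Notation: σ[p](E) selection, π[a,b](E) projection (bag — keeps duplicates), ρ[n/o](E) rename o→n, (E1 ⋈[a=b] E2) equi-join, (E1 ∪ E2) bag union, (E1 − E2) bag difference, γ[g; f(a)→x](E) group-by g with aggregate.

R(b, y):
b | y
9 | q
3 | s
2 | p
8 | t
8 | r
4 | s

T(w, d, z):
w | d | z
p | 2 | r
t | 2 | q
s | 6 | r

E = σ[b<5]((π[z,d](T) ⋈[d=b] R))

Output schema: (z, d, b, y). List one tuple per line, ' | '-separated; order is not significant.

Stepwise |·|:
  T → 3
  π[z,d](T) → 3
  R → 6
  (π[z,d](T) ⋈[d=b] R) → 2
  σ[b<5]((π[z,d](T) ⋈[d=b] R)) → 2

== RESULT ==
z | d | b | y
q | 2 | 2 | p
r | 2 | 2 | p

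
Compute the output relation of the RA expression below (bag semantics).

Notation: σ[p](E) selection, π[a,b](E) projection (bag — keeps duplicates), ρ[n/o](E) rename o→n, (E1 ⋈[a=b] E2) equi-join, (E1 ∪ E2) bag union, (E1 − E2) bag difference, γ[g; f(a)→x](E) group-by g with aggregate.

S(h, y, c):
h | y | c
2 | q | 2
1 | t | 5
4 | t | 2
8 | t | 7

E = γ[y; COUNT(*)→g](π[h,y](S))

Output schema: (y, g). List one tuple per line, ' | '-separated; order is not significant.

Per-node cardinality:
  S → 4
  π[h,y](S) → 4
  γ[y; COUNT(*)→g](π[h,y](S)) → 2

== RESULT ==
y | g
q | 1
t | 3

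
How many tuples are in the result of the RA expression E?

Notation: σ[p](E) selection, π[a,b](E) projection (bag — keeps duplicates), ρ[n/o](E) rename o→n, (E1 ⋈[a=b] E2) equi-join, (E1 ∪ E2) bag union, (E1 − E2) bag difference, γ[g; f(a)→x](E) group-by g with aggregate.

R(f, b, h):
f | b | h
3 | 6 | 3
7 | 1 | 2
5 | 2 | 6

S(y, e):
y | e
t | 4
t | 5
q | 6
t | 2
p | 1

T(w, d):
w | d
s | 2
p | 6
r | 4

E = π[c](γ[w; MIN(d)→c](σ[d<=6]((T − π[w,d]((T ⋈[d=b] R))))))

Row counts bottom-up:
  T → 3
  T → 3
  R → 3
  (T ⋈[d=b] R) → 2
  π[w,d]((T ⋈[d=b] R)) → 2
  (T − π[w,d]((T ⋈[d=b] R))) → 1
  σ[d<=6]((T − π[w,d]((T ⋈[d=b] R)))) → 1
  γ[w; MIN(d)→c](σ[d<=6]((T − π[w,d]((T ⋈[d=b] R))))) → 1
  π[c](γ[w; MIN(d)→c](σ[d<=6]((T − π[w,d]((T ⋈[d=b] R)))))) → 1

|E| = 1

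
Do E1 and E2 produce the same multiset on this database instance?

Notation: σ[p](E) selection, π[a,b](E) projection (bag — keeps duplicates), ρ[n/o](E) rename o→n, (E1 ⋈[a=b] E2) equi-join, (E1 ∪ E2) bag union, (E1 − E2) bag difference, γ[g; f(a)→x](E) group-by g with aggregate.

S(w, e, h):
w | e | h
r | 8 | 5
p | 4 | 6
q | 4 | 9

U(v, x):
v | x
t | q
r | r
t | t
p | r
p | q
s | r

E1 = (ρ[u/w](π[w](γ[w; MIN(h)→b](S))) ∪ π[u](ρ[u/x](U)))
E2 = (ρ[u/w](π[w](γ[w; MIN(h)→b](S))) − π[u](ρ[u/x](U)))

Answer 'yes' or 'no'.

E1 per-node cardinality:
  S → 3
  γ[w; MIN(h)→b](S) → 3
  π[w](γ[w; MIN(h)→b](S)) → 3
  ρ[u/w](π[w](γ[w; MIN(h)→b](S))) → 3
  U → 6
  ρ[u/x](U) → 6
  π[u](ρ[u/x](U)) → 6
  (ρ[u/w](π[w](γ[w; MIN(h)→b](S))) ∪ π[u](ρ[u/x](U))) → 9
E2 per-node cardinality:
  S → 3
  γ[w; MIN(h)→b](S) → 3
  π[w](γ[w; MIN(h)→b](S)) → 3
  ρ[u/w](π[w](γ[w; MIN(h)→b](S))) → 3
  U → 6
  ρ[u/x](U) → 6
  π[u](ρ[u/x](U)) → 6
  (ρ[u/w](π[w](γ[w; MIN(h)→b](S))) − π[u](ρ[u/x](U))) → 1

E1 result:
u
p
q
q
q
r
r
r
r
t
E2 result:
u
p
Witness: ('q',) appears 3× in E1 but 0× in E2.

no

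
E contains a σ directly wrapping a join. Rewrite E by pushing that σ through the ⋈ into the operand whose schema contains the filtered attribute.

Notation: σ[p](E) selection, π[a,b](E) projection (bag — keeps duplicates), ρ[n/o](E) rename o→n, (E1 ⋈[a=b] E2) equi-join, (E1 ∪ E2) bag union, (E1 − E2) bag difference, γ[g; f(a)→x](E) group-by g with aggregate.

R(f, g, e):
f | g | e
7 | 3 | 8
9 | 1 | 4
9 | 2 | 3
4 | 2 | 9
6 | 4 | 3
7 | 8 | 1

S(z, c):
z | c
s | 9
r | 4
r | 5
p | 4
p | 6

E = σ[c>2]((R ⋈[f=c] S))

σ filters on c, owned by the right side.
E' = (R ⋈[f=c] σ[c>2](S))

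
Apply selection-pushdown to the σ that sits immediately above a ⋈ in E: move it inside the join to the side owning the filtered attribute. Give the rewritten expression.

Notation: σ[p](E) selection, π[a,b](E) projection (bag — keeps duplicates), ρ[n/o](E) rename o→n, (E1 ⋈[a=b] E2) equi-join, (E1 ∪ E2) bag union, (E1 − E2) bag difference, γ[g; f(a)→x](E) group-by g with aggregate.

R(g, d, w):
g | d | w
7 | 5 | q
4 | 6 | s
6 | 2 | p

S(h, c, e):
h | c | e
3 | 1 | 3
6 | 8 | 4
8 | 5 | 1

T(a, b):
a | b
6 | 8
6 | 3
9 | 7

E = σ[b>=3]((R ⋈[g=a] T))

σ filters on b, owned by the right side.
E' = (R ⋈[g=a] σ[b>=3](T))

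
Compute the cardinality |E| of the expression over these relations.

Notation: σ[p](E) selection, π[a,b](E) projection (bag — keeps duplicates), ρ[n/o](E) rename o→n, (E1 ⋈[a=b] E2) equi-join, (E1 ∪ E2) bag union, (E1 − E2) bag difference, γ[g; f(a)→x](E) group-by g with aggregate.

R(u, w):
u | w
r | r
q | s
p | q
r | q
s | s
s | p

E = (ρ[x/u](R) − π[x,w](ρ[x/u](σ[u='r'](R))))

Row counts bottom-up:
  R → 6
  ρ[x/u](R) → 6
  R → 6
  σ[u='r'](R) → 2
  ρ[x/u](σ[u='r'](R)) → 2
  π[x,w](ρ[x/u](σ[u='r'](R))) → 2
  (ρ[x/u](R) − π[x,w](ρ[x/u](σ[u='r'](R)))) → 4

|E| = 4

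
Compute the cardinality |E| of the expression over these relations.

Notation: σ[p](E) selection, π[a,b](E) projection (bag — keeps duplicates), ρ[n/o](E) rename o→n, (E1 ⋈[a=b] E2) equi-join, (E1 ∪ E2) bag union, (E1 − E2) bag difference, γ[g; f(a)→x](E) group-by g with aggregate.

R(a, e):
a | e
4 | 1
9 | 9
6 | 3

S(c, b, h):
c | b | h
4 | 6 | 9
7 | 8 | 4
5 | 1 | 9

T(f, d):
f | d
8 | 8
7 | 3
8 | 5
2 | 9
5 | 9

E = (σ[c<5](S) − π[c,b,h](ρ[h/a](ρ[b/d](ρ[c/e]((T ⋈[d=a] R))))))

Per-node cardinality:
  S → 3
  σ[c<5](S) → 1
  T → 5
  R → 3
  (T ⋈[d=a] R) → 2
  ρ[c/e]((T ⋈[d=a] R)) → 2
  ρ[b/d](ρ[c/e]((T ⋈[d=a] R))) → 2
  ρ[h/a](ρ[b/d](ρ[c/e]((T ⋈[d=a] R)))) → 2
  π[c,b,h](ρ[h/a](ρ[b/d](ρ[c/e]((T ⋈[d=a] R))))) → 2
  (σ[c<5](S) − π[c,b,h](ρ[h/a](ρ[b/d](ρ[c/e]((T ⋈[d=a] R)))))) → 1

|E| = 1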